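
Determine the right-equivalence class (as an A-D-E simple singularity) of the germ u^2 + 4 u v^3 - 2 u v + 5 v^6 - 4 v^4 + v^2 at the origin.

A_5

The Hessian of f at 0 has rank 1. Corank 1: A-series; mu = 5 gives A_5.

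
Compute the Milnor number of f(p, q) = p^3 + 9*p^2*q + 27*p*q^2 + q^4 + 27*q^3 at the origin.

6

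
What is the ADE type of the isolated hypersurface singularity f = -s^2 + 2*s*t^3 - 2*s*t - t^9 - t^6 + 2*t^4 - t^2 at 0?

The Hessian of f at 0 is [[-2, -2], [-2, -2]] with rank 1, so corank 1. A Groebner basis of the Jacobian ideal J(f) in C{s,t} is {s^2*t^2 + 2*s^2 + 3*s*t + t^2, s^3 + 3*s^2*t + 3*s*t^2 + s + t, -s + t^3 - t}; counting standard monomials gives mu = 8. Corank 1: A-series; mu = 8 gives A_8.

A_{8}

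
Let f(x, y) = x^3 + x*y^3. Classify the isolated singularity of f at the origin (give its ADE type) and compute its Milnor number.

Type E_7, Milnor number mu = 7.

The Hessian of f at 0 has rank 0. Corank 2; j^3 = x^3 is a perfect cube, so E-series; the 4-jet and mu = 7 give E_7.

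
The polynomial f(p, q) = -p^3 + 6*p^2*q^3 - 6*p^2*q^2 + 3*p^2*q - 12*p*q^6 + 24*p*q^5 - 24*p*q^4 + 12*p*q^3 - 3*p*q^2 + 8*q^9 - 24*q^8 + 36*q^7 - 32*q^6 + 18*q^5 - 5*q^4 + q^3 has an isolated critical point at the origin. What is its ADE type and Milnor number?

Type E_{6}, Milnor number mu = 6.

The Hessian of f at 0 has rank 0. Corank 2; j^3 = -(p - q)^3 is a perfect cube, so E-series; the 4-jet and mu = 6 give E_6.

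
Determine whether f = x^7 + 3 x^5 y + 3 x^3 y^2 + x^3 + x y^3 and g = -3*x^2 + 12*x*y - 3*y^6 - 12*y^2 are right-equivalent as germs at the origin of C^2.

The Hessian of f at 0 is [[0, 0], [0, 0]] with rank 0, so corank 2. A Groebner basis of the Jacobian ideal J(f) in C{x,y} is {x^3, x*y^2, 3*x^2 + y^3}; counting standard monomials gives mu = 7. Corank 2; j^3 = x^3 is a perfect cube, so E-series; the 4-jet and mu = 7 give E_7. The Hessian of g at 0 is [[-6, 12], [12, -24]] with rank 1, so corank 1. A Groebner basis of the Jacobian ideal J(g) in C{x,y} is {y^5, x - 2*y}; counting standard monomials gives mu = 5. Corank 1: A-series; mu = 5 gives A_5. f is E_7 but g is A_5, hence not right-equivalent.

No.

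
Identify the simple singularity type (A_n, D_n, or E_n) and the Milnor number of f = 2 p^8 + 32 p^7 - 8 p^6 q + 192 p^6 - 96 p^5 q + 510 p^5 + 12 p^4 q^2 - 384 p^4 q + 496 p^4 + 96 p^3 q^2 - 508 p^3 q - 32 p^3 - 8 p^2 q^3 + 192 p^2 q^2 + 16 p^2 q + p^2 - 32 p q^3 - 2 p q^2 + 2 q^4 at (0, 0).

Type A3, Milnor number mu = 3.

The Hessian of f at 0 has rank 1. Corank 1: A-series; mu = 3 gives A_3.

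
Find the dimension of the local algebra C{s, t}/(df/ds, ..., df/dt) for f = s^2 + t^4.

3

The Hessian of f at 0 has rank 1. Corank 1: A-series; mu = 3 gives A_3.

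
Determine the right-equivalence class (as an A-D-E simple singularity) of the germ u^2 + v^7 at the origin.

A_6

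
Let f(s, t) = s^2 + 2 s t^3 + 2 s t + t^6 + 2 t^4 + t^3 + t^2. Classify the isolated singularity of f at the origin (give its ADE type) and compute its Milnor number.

Type A2, Milnor number mu = 2.

The Hessian of f at 0 has rank 1. Corank 1: A-series; mu = 2 gives A_2.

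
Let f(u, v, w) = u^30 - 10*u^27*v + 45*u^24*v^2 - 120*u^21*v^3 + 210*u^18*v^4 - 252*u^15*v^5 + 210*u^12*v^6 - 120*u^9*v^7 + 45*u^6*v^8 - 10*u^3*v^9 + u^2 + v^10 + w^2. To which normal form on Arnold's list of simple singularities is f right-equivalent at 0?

The Hessian of f at 0 has rank 2. Corank 1: A-series; mu = 9 gives A_9.

A_{9}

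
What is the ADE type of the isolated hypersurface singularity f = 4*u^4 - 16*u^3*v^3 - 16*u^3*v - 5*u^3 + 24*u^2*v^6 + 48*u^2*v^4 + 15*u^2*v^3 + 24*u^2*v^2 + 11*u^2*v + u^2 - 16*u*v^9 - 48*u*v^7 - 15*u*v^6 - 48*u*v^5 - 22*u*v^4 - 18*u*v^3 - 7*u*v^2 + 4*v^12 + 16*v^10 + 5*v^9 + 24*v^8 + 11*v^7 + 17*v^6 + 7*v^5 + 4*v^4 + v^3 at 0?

The Hessian of f at 0 has rank 1. Corank 1: A-series; mu = 2 gives A_2.

A_2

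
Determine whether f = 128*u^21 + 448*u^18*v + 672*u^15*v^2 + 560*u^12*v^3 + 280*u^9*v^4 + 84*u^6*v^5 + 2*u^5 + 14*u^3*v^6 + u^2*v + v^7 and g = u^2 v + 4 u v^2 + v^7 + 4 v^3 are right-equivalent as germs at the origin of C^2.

The Hessian of f at 0 has rank 0. Corank 2; j^3 = u^2*v has shape L^2 M (L != M), so D-series; mu = 8 gives D_8. The Hessian of g at 0 has rank 0. Corank 2; j^3 = v*(u + 2*v)^2 has shape L^2 M (L != M), so D-series; mu = 8 gives D_8. Both have type D_8, hence right-equivalent.

Yes.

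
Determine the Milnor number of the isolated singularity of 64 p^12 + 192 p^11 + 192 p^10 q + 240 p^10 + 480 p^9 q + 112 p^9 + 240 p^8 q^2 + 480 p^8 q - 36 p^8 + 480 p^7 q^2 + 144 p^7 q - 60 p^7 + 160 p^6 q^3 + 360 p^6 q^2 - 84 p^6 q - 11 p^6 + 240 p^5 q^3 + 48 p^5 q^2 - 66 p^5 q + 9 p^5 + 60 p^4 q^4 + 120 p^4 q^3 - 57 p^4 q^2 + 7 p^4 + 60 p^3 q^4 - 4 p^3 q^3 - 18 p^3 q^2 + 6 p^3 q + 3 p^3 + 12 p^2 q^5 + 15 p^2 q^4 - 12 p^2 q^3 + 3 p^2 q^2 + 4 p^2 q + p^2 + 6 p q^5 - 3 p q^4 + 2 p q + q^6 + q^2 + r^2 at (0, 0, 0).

2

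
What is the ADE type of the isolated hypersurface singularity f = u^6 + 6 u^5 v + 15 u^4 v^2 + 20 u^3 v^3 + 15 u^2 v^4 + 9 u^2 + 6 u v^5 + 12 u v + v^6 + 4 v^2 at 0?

The Hessian of f at 0 is [[18, 12], [12, 8]] with rank 1, so corank 1. A Groebner basis of the Jacobian ideal J(f) in C{u,v} is {v^5, u + 2*v/3}; counting standard monomials gives mu = 5. Corank 1: A-series; mu = 5 gives A_5.

A_5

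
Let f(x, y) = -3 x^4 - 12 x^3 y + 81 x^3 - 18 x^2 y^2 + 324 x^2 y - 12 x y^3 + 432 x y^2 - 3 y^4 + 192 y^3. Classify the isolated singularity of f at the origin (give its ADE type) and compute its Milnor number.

The Hessian of f at 0 is [[0, 0], [0, 0]] with rank 0, so corank 2. A Groebner basis of the Jacobian ideal J(f) in C{x,y} is {y^4, x*y^2 + 11*y^3/9, x^2 + 8*x*y/3 + 16*y^2/9}; counting standard monomials gives mu = 6. Corank 2; j^3 = 3*(3*x + 4*y)^3 is a perfect cube, so E-series; the 4-jet and mu = 6 give E_6.

Type E_6, Milnor number mu = 6.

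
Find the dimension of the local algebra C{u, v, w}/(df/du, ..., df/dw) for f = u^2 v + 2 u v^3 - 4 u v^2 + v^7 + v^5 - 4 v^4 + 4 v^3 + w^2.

The Hessian of f at 0 is [[0, 0, 0], [0, 0, 0], [0, 0, 2]] with rank 1, so corank 2. A Groebner basis of the Jacobian ideal J(f) in C{u,v,w} is {u^2*v^2 + 4*u^2*v + u^2/7 - 83*u*v^2/7 - 58*u*v/7 + 16*v^2, u^3 - 6*u^2*v - u^2/7 + 83*u*v^2/7 + 58*u*v/7 - 16*v^2, u*v + v^3 - 2*v^2, w}; counting standard monomials gives mu = 8. Corank 2; j^3 = v*(u - 2*v)^2 has shape L^2 M (L != M), so D-series; mu = 8 gives D_8.

8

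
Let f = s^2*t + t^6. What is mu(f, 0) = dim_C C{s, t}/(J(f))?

The Hessian of f at 0 has rank 0. Corank 2; j^3 = s^2*t has shape L^2 M (L != M), so D-series; mu = 7 gives D_7.

7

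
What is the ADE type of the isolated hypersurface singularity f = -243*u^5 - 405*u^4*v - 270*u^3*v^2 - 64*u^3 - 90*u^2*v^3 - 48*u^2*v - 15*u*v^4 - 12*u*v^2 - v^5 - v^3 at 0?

E_8

The Hessian of f at 0 has rank 0. Corank 2; j^3 = -(4*u + v)^3 is a perfect cube, so E-series; the 5-jet and mu = 8 give E_8.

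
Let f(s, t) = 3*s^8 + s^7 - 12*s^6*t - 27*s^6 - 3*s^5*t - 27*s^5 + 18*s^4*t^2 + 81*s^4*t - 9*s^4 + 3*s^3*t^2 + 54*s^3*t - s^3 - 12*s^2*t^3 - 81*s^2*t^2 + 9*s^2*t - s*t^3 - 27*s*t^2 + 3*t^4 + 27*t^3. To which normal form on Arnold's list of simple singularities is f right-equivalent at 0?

E7

The Hessian of f at 0 has rank 0. Corank 2; j^3 = -(s - 3*t)^3 is a perfect cube, so E-series; the 4-jet and mu = 7 give E_7.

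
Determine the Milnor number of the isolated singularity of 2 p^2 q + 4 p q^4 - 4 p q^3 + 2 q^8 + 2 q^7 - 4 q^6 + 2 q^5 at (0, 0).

The Hessian of f at 0 has rank 0. Corank 2; j^3 = 2*p^2*q has shape L^2 M (L != M), so D-series; mu = 9 gives D_9.

9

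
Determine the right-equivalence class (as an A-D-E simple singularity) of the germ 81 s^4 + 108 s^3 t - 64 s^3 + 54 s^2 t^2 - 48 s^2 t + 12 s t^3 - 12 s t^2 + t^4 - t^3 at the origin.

E_{6}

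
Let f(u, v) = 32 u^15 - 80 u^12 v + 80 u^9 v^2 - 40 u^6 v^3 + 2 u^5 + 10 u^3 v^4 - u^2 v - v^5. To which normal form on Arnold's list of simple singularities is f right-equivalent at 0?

D6

The Hessian of f at 0 has rank 0. Corank 2; j^3 = -u^2*v has shape L^2 M (L != M), so D-series; mu = 6 gives D_6.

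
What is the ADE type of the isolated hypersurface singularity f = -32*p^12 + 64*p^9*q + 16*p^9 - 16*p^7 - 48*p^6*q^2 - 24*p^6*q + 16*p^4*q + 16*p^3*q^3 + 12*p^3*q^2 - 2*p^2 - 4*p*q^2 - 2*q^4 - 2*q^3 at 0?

The Hessian of f at 0 is [[-4, 0], [0, 0]] with rank 1, so corank 1. A Groebner basis of the Jacobian ideal J(f) in C{p,q} is {q^2, p}; counting standard monomials gives mu = 2. Corank 1: A-series; mu = 2 gives A_2.

A_{2}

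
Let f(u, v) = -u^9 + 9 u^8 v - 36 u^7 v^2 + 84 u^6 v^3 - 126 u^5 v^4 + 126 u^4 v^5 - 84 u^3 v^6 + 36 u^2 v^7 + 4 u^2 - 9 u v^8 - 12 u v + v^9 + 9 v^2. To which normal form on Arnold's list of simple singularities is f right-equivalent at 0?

A8

The Hessian of f at 0 has rank 1. Corank 1: A-series; mu = 8 gives A_8.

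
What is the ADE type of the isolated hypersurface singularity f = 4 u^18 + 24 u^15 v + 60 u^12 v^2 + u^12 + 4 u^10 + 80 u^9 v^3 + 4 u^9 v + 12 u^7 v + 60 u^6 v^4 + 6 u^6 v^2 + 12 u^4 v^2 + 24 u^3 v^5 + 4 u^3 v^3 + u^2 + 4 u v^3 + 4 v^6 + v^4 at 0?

A3

The Hessian of f at 0 has rank 1. Corank 1: A-series; mu = 3 gives A_3.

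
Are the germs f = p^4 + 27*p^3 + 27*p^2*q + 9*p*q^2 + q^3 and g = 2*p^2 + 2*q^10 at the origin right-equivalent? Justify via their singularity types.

The Hessian of f at 0 is [[0, 0], [0, 0]] with rank 0, so corank 2. A Groebner basis of the Jacobian ideal J(f) in C{p,q} is {q^4, p*q^2 + 2*q^3/9, p^2 + 2*p*q/3 + q^2/9}; counting standard monomials gives mu = 6. Corank 2; j^3 = (3*p + q)^3 is a perfect cube, so E-series; the 4-jet and mu = 6 give E_6. The Hessian of g at 0 is [[4, 0], [0, 0]] with rank 1, so corank 1. A Groebner basis of the Jacobian ideal J(g) in C{p,q} is {q^9, p}; counting standard monomials gives mu = 9. Corank 1: A-series; mu = 9 gives A_9. f is E_6 but g is A_9, hence not right-equivalent.

No.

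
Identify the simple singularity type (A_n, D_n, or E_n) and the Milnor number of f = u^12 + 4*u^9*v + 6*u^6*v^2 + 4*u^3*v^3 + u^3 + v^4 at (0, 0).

Type E_{6}, Milnor number mu = 6.

The Hessian of f at 0 has rank 0. Corank 2; j^3 = u^3 is a perfect cube, so E-series; the 4-jet and mu = 6 give E_6.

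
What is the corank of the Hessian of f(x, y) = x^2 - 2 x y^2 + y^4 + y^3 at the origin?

1

Hessian at 0 has rank 1.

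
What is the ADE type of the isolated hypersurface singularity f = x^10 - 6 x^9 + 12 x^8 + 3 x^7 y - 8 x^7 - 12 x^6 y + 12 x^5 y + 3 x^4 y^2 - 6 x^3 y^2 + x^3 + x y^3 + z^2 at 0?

E_{7}

The Hessian of f at 0 has rank 1. Corank 2; j^3 = x^3 is a perfect cube, so E-series; the 4-jet and mu = 7 give E_7.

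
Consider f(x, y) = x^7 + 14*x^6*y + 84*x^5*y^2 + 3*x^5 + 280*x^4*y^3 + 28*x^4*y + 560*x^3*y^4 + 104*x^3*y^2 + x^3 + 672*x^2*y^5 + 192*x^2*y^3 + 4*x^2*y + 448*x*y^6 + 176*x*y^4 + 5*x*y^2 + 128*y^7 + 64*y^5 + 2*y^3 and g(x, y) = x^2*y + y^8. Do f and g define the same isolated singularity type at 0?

No.

The Hessian of f at 0 has rank 0. Corank 2; j^3 = (x + y)^2*(x + 2*y) has shape L^2 M (L != M), so D-series; mu = 6 gives D_6. The Hessian of g at 0 has rank 0. Corank 2; j^3 = x^2*y has shape L^2 M (L != M), so D-series; mu = 9 gives D_9. f is D_6 but g is D_9, hence not right-equivalent.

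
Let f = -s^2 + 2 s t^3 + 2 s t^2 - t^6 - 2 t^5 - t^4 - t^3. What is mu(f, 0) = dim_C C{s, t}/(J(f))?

2

The Hessian of f at 0 has rank 1. Corank 1: A-series; mu = 2 gives A_2.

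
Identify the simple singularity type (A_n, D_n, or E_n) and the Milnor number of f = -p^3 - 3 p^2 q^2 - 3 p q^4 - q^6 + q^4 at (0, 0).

The Hessian of f at 0 is [[0, 0], [0, 0]] with rank 0, so corank 2. A Groebner basis of the Jacobian ideal J(f) in C{p,q} is {p^3, p^2*q, p^2/2 + p*q^2, q^3}; counting standard monomials gives mu = 6. Corank 2; j^3 = -p^3 is a perfect cube, so E-series; the 4-jet and mu = 6 give E_6.

Type E_{6}, Milnor number mu = 6.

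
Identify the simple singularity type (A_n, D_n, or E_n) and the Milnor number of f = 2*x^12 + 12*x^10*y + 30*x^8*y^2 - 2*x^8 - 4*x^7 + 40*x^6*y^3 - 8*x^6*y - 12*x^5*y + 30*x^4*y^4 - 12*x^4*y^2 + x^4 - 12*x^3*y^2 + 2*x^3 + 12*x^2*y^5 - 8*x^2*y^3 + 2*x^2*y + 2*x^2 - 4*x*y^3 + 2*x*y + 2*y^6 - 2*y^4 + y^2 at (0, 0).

Type A_1, Milnor number mu = 1.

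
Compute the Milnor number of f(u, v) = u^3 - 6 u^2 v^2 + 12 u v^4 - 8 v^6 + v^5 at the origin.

8

The Hessian of f at 0 has rank 0. Corank 2; j^3 = u^3 is a perfect cube, so E-series; the 5-jet and mu = 8 give E_8.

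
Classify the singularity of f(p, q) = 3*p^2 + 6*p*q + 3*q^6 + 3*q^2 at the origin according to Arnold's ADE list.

The Hessian of f at 0 is [[6, 6], [6, 6]] with rank 1, so corank 1. A Groebner basis of the Jacobian ideal J(f) in C{p,q} is {q^5, p + q}; counting standard monomials gives mu = 5. Corank 1: A-series; mu = 5 gives A_5.

A_5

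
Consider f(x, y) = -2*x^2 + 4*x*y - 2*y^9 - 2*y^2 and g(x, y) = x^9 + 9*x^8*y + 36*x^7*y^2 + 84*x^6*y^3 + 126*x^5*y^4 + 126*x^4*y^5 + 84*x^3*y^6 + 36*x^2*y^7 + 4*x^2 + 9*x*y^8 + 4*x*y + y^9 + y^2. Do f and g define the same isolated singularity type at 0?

Yes.

The Hessian of f at 0 has rank 1. Corank 1: A-series; mu = 8 gives A_8. The Hessian of g at 0 has rank 1. Corank 1: A-series; mu = 8 gives A_8. Both have type A_8, hence right-equivalent.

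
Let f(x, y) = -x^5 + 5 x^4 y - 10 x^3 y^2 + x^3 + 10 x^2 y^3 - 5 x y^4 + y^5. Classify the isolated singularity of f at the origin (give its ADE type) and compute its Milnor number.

Type E8, Milnor number mu = 8.

The Hessian of f at 0 has rank 0. Corank 2; j^3 = x^3 is a perfect cube, so E-series; the 5-jet and mu = 8 give E_8.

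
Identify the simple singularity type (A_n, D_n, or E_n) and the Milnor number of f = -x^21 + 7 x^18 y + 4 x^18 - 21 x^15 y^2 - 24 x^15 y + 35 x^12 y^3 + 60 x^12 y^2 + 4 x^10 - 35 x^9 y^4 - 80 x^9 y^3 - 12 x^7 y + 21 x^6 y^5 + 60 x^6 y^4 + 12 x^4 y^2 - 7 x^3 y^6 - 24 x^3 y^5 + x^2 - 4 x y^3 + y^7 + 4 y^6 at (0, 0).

The Hessian of f at 0 has rank 1. Corank 1: A-series; mu = 6 gives A_6.

Type A6, Milnor number mu = 6.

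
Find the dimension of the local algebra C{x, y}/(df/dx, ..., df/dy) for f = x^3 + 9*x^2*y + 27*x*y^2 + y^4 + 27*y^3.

6

The Hessian of f at 0 is [[0, 0], [0, 0]] with rank 0, so corank 2. A Groebner basis of the Jacobian ideal J(f) in C{x,y} is {y^3, x^2 + 6*x*y + 9*y^2}; counting standard monomials gives mu = 6. Corank 2; j^3 = (x + 3*y)^3 is a perfect cube, so E-series; the 4-jet and mu = 6 give E_6.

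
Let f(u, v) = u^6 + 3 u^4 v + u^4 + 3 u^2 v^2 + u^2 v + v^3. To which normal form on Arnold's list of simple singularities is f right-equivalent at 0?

The Hessian of f at 0 has rank 0. Corank 2; j^3 = v*(u^2 + v^2) splits into three distinct lines over C (the quadratic factor has nonzero discriminant), so D_4.

D_4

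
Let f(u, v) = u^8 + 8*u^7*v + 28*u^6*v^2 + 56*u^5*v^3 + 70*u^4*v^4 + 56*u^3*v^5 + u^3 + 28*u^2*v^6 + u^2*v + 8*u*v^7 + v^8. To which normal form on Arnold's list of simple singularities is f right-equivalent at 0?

D_{9}

The Hessian of f at 0 has rank 0. Corank 2; j^3 = u^2*(u + v) has shape L^2 M (L != M), so D-series; mu = 9 gives D_9.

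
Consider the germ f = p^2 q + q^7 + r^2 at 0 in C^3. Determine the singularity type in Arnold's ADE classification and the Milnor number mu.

Type D_8, Milnor number mu = 8.

The Hessian of f at 0 has rank 1. Corank 2; j^3 = p^2*q has shape L^2 M (L != M), so D-series; mu = 8 gives D_8.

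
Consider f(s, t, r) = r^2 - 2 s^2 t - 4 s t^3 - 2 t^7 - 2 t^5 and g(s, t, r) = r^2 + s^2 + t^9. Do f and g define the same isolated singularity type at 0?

No.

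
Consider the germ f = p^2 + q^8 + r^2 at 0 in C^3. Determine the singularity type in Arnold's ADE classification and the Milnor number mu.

Type A_7, Milnor number mu = 7.

The Hessian of f at 0 has rank 2. Corank 1: A-series; mu = 7 gives A_7.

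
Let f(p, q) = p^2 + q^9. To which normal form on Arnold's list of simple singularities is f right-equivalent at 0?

A_{8}

The Hessian of f at 0 has rank 1. Corank 1: A-series; mu = 8 gives A_8.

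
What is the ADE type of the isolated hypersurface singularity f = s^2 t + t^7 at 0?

D_{8}

The Hessian of f at 0 is [[0, 0], [0, 0]] with rank 0, so corank 2. A Groebner basis of the Jacobian ideal J(f) in C{s,t} is {s^2/7 + t^6, s^3, s*t}; counting standard monomials gives mu = 8. Corank 2; j^3 = s^2*t has shape L^2 M (L != M), so D-series; mu = 8 gives D_8.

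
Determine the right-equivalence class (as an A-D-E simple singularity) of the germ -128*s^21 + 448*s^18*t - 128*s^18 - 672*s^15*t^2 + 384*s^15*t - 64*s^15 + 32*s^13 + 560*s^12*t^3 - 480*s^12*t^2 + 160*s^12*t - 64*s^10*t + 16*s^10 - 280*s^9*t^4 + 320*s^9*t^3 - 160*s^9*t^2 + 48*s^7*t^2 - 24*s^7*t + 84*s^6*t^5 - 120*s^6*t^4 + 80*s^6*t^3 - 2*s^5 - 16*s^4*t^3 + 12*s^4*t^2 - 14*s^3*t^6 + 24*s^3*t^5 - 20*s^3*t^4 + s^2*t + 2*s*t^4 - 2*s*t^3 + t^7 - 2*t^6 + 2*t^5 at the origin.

D6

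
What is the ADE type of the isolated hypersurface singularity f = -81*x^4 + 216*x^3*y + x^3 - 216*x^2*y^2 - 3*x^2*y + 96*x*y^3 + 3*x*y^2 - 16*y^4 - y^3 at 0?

The Hessian of f at 0 is [[0, 0], [0, 0]] with rank 0, so corank 2. A Groebner basis of the Jacobian ideal J(f) in C{x,y} is {y^4, x*y^2 - 8*y^3/9, x^2 - 2*x*y + y^2}; counting standard monomials gives mu = 6. Corank 2; j^3 = (x - y)^3 is a perfect cube, so E-series; the 4-jet and mu = 6 give E_6.

E_{6}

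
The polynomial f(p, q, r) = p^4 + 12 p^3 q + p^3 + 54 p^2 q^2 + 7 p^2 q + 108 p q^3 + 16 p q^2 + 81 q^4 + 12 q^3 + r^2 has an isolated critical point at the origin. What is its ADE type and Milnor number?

The Hessian of f at 0 has rank 1. Corank 2; j^3 = (p + 2*q)^2*(p + 3*q) has shape L^2 M (L != M), so D-series; mu = 5 gives D_5.

Type D5, Milnor number mu = 5.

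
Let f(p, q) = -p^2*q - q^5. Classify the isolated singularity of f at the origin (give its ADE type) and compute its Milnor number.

The Hessian of f at 0 is [[0, 0], [0, 0]] with rank 0, so corank 2. A Groebner basis of the Jacobian ideal J(f) in C{p,q} is {p^2/5 + q^4, p^3, p*q}; counting standard monomials gives mu = 6. Corank 2; j^3 = -p^2*q has shape L^2 M (L != M), so D-series; mu = 6 gives D_6.

Type D_6, Milnor number mu = 6.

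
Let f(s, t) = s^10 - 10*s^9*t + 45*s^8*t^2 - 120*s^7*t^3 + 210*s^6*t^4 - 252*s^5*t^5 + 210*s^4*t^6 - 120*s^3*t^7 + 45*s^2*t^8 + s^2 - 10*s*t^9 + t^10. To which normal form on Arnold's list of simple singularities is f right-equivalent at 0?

A_9

The Hessian of f at 0 is [[2, 0], [0, 0]] with rank 1, so corank 1. A Groebner basis of the Jacobian ideal J(f) in C{s,t} is {t^9, s}; counting standard monomials gives mu = 9. Corank 1: A-series; mu = 9 gives A_9.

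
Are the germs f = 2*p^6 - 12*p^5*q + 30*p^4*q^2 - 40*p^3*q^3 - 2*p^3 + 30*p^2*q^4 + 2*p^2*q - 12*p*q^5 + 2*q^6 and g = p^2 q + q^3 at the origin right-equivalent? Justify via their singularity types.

The Hessian of f at 0 has rank 0. Corank 2; j^3 = -2*p^2*(p - q) has shape L^2 M (L != M), so D-series; mu = 7 gives D_7. The Hessian of g at 0 has rank 0. Corank 2; j^3 = q*(p^2 + q^2) splits into three distinct lines over C (the quadratic factor has nonzero discriminant), so D_4. f is D_7 but g is D_4, hence not right-equivalent.

No.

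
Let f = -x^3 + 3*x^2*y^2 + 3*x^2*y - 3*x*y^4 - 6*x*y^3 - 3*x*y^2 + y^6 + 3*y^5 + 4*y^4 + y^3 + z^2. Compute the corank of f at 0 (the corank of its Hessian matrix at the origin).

Hessian at 0 has rank 1.

2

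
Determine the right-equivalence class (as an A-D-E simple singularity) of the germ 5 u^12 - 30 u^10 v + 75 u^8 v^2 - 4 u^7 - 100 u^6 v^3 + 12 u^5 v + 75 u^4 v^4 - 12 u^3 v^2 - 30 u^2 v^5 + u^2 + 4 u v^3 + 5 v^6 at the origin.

The Hessian of f at 0 is [[2, 0], [0, 0]] with rank 1, so corank 1. A Groebner basis of the Jacobian ideal J(f) in C{u,v} is {u*v^2, u/2 + v^3, u^2}; counting standard monomials gives mu = 5. Corank 1: A-series; mu = 5 gives A_5.

A_5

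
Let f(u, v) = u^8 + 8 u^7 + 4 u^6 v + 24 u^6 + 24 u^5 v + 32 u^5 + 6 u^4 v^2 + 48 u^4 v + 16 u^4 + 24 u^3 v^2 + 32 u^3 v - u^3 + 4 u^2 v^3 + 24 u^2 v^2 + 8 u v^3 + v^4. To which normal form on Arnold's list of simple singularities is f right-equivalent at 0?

E6

The Hessian of f at 0 is [[0, 0], [0, 0]] with rank 0, so corank 2. A Groebner basis of the Jacobian ideal J(f) in C{u,v} is {v^4, u*v^2 + v^3/6, u^2}; counting standard monomials gives mu = 6. Corank 2; j^3 = -u^3 is a perfect cube, so E-series; the 4-jet and mu = 6 give E_6.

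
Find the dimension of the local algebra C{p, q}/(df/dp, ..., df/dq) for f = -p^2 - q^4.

3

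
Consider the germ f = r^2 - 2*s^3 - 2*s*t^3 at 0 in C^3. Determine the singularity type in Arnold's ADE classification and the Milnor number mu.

Type E7, Milnor number mu = 7.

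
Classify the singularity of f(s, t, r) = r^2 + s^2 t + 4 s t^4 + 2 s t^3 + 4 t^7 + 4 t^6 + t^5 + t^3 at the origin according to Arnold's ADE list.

D_{4}

The Hessian of f at 0 has rank 1. Corank 2; j^3 = t*(s^2 + t^2) splits into three distinct lines over C (the quadratic factor has nonzero discriminant), so D_4.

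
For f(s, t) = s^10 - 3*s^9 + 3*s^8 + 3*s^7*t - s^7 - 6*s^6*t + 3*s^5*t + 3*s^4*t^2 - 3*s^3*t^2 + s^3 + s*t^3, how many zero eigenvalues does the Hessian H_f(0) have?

2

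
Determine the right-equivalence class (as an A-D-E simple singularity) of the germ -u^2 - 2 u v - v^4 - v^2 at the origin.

The Hessian of f at 0 has rank 1. Corank 1: A-series; mu = 3 gives A_3.

A_3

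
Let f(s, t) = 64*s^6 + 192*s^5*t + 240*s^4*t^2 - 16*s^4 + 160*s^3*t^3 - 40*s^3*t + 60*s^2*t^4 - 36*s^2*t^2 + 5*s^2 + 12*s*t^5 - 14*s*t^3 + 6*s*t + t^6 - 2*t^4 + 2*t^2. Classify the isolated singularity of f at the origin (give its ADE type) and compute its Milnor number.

The Hessian of f at 0 has rank 2. Corank 0: nondegenerate Morse point, so A_1.

Type A_1, Milnor number mu = 1.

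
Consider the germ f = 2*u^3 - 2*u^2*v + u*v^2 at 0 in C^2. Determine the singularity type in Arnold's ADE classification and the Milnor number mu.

Type D4, Milnor number mu = 4.

The Hessian of f at 0 has rank 0. Corank 2; j^3 = u*(2*u^2 - 2*u*v + v^2) splits into three distinct lines over C (the quadratic factor has nonzero discriminant), so D_4.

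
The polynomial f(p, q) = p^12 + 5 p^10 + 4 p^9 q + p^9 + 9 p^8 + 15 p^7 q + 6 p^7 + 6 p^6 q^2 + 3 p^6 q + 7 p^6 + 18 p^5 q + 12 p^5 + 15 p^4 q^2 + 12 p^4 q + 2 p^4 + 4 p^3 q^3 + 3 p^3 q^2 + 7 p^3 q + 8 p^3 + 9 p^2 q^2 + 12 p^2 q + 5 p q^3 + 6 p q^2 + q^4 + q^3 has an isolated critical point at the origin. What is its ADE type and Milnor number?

The Hessian of f at 0 is [[0, 0], [0, 0]] with rank 0, so corank 2. A Groebner basis of the Jacobian ideal J(f) in C{p,q} is {768*p^2 + 768*p*q + q^4 + 8*q^3 + 192*q^2, p^3 + 36*p^2 + 36*p*q + q^3/2 + 9*q^2, p^2*q - 40*p^2 - 40*p*q - 2*q^3/3 - 10*q^2, 32*p^2 + p*q^2 + 32*p*q + 5*q^3/6 + 8*q^2}; counting standard monomials gives mu = 7. Corank 2; j^3 = (2*p + q)^3 is a perfect cube, so E-series; the 4-jet and mu = 7 give E_7.

Type E_{7}, Milnor number mu = 7.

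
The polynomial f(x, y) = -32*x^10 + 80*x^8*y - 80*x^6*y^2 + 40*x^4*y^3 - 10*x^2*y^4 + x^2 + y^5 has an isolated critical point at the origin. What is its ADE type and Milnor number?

Type A4, Milnor number mu = 4.

The Hessian of f at 0 has rank 1. Corank 1: A-series; mu = 4 gives A_4.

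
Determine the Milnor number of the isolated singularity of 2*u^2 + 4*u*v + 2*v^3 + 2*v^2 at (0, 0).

2

The Hessian of f at 0 has rank 1. Corank 1: A-series; mu = 2 gives A_2.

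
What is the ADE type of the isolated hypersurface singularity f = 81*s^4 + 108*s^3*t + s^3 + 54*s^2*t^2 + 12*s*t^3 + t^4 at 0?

E_{6}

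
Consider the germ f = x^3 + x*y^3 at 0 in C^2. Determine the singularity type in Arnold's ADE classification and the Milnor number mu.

Type E7, Milnor number mu = 7.

The Hessian of f at 0 has rank 0. Corank 2; j^3 = x^3 is a perfect cube, so E-series; the 4-jet and mu = 7 give E_7.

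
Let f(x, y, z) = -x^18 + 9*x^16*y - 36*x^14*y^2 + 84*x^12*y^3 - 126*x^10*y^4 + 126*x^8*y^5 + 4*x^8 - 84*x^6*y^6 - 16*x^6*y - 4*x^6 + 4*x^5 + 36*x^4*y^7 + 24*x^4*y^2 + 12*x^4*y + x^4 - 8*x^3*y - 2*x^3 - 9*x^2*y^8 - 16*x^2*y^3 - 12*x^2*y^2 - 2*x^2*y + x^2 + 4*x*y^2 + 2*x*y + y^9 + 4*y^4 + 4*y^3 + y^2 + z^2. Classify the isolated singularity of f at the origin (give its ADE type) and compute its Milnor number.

Type A8, Milnor number mu = 8.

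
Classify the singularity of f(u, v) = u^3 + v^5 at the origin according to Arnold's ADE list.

E_8

The Hessian of f at 0 has rank 0. Corank 2; j^3 = u^3 is a perfect cube, so E-series; the 5-jet and mu = 8 give E_8.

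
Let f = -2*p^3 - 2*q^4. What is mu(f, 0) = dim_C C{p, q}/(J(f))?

The Hessian of f at 0 has rank 0. Corank 2; j^3 = -2*p^3 is a perfect cube, so E-series; the 4-jet and mu = 6 give E_6.

6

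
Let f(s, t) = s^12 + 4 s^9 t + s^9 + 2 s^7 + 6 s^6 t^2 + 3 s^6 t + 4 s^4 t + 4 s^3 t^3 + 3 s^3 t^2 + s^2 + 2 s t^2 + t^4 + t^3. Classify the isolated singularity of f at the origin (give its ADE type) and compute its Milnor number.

Type A_2, Milnor number mu = 2.

The Hessian of f at 0 is [[2, 0], [0, 0]] with rank 1, so corank 1. A Groebner basis of the Jacobian ideal J(f) in C{s,t} is {t^2, s}; counting standard monomials gives mu = 2. Corank 1: A-series; mu = 2 gives A_2.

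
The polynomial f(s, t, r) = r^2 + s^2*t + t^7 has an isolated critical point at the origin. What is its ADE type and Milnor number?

The Hessian of f at 0 has rank 1. Corank 2; j^3 = s^2*t has shape L^2 M (L != M), so D-series; mu = 8 gives D_8.

Type D_8, Milnor number mu = 8.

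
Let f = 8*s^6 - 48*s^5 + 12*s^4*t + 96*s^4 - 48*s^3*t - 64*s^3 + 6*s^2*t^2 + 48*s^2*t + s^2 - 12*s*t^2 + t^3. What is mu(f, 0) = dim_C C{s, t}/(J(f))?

2

The Hessian of f at 0 is [[2, 0], [0, 0]] with rank 1, so corank 1. A Groebner basis of the Jacobian ideal J(f) in C{s,t} is {t^2, s}; counting standard monomials gives mu = 2. Corank 1: A-series; mu = 2 gives A_2.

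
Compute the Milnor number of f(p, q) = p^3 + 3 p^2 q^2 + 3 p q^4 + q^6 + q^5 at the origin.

8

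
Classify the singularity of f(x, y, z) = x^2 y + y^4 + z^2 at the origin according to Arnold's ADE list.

The Hessian of f at 0 has rank 1. Corank 2; j^3 = x^2*y has shape L^2 M (L != M), so D-series; mu = 5 gives D_5.

D_{5}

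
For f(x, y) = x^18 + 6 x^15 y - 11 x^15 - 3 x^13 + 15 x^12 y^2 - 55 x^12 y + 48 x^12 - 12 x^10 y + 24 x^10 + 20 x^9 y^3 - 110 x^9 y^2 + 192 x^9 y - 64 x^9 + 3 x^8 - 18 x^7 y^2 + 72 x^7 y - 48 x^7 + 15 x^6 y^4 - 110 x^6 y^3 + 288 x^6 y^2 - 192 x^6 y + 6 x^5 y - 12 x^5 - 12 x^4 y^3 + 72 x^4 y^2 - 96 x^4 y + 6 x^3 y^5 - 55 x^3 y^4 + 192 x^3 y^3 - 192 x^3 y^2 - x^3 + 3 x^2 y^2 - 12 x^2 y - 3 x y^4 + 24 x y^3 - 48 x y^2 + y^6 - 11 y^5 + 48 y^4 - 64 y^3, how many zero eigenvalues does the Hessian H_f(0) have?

2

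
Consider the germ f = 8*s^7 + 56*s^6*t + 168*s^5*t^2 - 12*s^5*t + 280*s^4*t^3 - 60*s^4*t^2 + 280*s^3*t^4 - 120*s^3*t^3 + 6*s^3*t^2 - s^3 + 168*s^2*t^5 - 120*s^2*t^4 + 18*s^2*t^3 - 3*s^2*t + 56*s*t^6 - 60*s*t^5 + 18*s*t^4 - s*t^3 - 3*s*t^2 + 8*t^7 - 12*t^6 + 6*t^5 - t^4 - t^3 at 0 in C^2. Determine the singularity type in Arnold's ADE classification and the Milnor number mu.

Type E7, Milnor number mu = 7.

The Hessian of f at 0 is [[0, 0], [0, 0]] with rank 0, so corank 2. A Groebner basis of the Jacobian ideal J(f) in C{s,t} is {s^3 + 3*s^2*t + 6*s^2 + 12*s*t + 6*t^2, -3*s^2 + s*t^2 - 6*s*t - 3*t^2, 3*s^2 + 6*s*t + t^3 + 3*t^2}; counting standard monomials gives mu = 7. Corank 2; j^3 = -(s + t)^3 is a perfect cube, so E-series; the 4-jet and mu = 7 give E_7.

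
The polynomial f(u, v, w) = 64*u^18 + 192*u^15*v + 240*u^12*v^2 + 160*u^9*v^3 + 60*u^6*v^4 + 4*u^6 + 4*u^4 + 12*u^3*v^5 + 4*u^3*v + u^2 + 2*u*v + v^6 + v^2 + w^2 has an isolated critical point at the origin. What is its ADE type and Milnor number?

Type A_5, Milnor number mu = 5.

The Hessian of f at 0 has rank 2. Corank 1: A-series; mu = 5 gives A_5.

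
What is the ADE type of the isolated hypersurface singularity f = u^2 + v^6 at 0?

The Hessian of f at 0 has rank 1. Corank 1: A-series; mu = 5 gives A_5.

A5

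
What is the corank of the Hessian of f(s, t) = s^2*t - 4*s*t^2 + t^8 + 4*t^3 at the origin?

2

Hessian at 0 has rank 0.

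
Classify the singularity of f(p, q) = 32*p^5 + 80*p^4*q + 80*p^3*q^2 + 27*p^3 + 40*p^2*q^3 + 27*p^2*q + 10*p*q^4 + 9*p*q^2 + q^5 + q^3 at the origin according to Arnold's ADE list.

E_{8}

The Hessian of f at 0 is [[0, 0], [0, 0]] with rank 0, so corank 2. A Groebner basis of the Jacobian ideal J(f) in C{p,q} is {q^5, p*q^3 + 3*q^4/8, p^2 + 2*p*q/3 + q^2/9}; counting standard monomials gives mu = 8. Corank 2; j^3 = (3*p + q)^3 is a perfect cube, so E-series; the 5-jet and mu = 8 give E_8.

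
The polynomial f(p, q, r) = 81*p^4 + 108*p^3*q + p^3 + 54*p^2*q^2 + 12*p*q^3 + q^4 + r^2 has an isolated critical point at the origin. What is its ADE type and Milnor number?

Type E6, Milnor number mu = 6.

The Hessian of f at 0 is [[0, 0, 0], [0, 0, 0], [0, 0, 2]] with rank 1, so corank 2. A Groebner basis of the Jacobian ideal J(f) in C{p,q,r} is {q^4, p*q^2 + q^3/9, p^2, r}; counting standard monomials gives mu = 6. Corank 2; j^3 = p^3 is a perfect cube, so E-series; the 4-jet and mu = 6 give E_6.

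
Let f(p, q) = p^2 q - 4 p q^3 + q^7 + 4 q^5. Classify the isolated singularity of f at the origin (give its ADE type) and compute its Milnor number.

Type D_{8}, Milnor number mu = 8.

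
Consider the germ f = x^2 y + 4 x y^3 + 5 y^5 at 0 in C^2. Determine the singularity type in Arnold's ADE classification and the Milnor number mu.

Type D6, Milnor number mu = 6.

The Hessian of f at 0 has rank 0. Corank 2; j^3 = x^2*y has shape L^2 M (L != M), so D-series; mu = 6 gives D_6.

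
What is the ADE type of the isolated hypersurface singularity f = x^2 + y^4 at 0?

The Hessian of f at 0 is [[2, 0], [0, 0]] with rank 1, so corank 1. A Groebner basis of the Jacobian ideal J(f) in C{x,y} is {y^3, x}; counting standard monomials gives mu = 3. Corank 1: A-series; mu = 3 gives A_3.

A_3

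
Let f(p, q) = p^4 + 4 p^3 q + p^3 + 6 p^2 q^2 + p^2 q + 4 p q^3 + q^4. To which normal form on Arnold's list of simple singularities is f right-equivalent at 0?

D_5

The Hessian of f at 0 is [[0, 0], [0, 0]] with rank 0, so corank 2. A Groebner basis of the Jacobian ideal J(f) in C{p,q} is {p*q^2, -p*q/4 + q^3, p^2 + p*q}; counting standard monomials gives mu = 5. Corank 2; j^3 = p^2*(p + q) has shape L^2 M (L != M), so D-series; mu = 5 gives D_5.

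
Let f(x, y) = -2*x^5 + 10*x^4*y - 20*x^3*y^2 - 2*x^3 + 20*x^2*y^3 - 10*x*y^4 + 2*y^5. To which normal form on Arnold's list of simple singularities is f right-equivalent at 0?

The Hessian of f at 0 has rank 0. Corank 2; j^3 = -2*x^3 is a perfect cube, so E-series; the 5-jet and mu = 8 give E_8.

E8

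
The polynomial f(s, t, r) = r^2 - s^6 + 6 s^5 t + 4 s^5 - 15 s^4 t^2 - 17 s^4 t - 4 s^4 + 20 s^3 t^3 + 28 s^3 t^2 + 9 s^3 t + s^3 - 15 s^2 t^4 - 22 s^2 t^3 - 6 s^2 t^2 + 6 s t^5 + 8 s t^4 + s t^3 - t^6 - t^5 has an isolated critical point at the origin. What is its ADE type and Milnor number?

The Hessian of f at 0 is [[0, 0, 0], [0, 0, 0], [0, 0, 2]] with rank 1, so corank 2. A Groebner basis of the Jacobian ideal J(f) in C{s,t,r} is {-3*s^2/5 + t^4 - t^3/5, s^3, s^2*t + s^2/5 + t^3/15, -s^2/5 + s*t^2 - t^3/15, r}; counting standard monomials gives mu = 7. Corank 2; j^3 = s^3 is a perfect cube, so E-series; the 4-jet and mu = 7 give E_7.

Type E_{7}, Milnor number mu = 7.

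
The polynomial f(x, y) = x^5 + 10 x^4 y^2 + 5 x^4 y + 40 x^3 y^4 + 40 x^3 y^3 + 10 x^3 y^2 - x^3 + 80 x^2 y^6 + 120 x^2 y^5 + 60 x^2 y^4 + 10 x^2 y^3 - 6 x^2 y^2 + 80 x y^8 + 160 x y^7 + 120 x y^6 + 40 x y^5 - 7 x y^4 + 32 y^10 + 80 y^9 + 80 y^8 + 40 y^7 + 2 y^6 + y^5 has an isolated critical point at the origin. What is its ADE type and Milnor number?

Type E_8, Milnor number mu = 8.

The Hessian of f at 0 has rank 0. Corank 2; j^3 = -x^3 is a perfect cube, so E-series; the 5-jet and mu = 8 give E_8.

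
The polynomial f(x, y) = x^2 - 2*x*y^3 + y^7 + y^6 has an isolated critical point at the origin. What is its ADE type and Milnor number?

Type A_{6}, Milnor number mu = 6.

The Hessian of f at 0 has rank 1. Corank 1: A-series; mu = 6 gives A_6.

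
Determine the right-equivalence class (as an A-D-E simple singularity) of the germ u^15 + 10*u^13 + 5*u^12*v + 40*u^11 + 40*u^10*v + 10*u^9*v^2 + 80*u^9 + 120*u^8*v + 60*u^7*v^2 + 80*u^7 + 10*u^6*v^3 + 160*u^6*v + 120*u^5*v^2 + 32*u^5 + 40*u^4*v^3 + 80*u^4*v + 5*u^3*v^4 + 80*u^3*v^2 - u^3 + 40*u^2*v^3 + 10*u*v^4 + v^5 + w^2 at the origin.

The Hessian of f at 0 is [[0, 0, 0], [0, 0, 0], [0, 0, 2]] with rank 1, so corank 2. A Groebner basis of the Jacobian ideal J(f) in C{u,v,w} is {v^5, u*v^3 + v^4/8, u^2, w}; counting standard monomials gives mu = 8. Corank 2; j^3 = -u^3 is a perfect cube, so E-series; the 5-jet and mu = 8 give E_8.

E_8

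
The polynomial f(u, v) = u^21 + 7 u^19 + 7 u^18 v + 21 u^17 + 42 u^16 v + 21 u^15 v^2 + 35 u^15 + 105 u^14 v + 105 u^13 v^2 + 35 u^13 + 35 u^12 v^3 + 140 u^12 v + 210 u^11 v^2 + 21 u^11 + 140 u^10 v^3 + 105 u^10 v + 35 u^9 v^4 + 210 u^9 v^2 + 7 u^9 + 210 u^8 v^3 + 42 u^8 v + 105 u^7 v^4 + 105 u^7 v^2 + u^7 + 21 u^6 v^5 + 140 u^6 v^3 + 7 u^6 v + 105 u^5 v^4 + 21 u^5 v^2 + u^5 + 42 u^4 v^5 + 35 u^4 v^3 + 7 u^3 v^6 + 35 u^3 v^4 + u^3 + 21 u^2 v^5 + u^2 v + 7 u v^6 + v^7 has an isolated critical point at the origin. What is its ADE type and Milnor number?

Type D_{8}, Milnor number mu = 8.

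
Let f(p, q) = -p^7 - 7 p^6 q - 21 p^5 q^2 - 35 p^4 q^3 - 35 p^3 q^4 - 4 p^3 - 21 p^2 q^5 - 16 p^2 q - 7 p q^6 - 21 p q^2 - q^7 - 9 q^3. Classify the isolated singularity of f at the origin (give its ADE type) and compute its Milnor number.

Type D8, Milnor number mu = 8.

The Hessian of f at 0 is [[0, 0], [0, 0]] with rank 0, so corank 2. A Groebner basis of the Jacobian ideal J(f) in C{p,q} is {128*p*q/7 + q^6 + 192*q^2/7, p*q^2 + 3*q^3/2, p^2 + 5*p*q/2 + 3*q^2/2}; counting standard monomials gives mu = 8. Corank 2; j^3 = -(p + q)*(2*p + 3*q)^2 has shape L^2 M (L != M), so D-series; mu = 8 gives D_8.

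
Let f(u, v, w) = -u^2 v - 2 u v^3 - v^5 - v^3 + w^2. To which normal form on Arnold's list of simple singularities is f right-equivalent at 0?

D_{4}

The Hessian of f at 0 has rank 1. Corank 2; j^3 = -v*(u^2 + v^2) splits into three distinct lines over C (the quadratic factor has nonzero discriminant), so D_4.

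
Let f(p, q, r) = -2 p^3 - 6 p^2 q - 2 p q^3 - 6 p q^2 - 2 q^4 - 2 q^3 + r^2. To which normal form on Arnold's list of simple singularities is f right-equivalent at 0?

E_7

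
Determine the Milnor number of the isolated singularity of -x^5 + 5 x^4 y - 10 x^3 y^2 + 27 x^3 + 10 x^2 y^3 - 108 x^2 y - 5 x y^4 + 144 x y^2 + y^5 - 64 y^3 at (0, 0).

8

The Hessian of f at 0 has rank 0. Corank 2; j^3 = (3*x - 4*y)^3 is a perfect cube, so E-series; the 5-jet and mu = 8 give E_8.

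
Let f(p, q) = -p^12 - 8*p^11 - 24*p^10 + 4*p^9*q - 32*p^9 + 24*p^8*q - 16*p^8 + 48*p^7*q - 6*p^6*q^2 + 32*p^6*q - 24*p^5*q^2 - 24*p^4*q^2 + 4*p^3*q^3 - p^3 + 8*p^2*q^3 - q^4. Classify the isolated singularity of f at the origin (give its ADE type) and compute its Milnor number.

Type E_{6}, Milnor number mu = 6.

The Hessian of f at 0 has rank 0. Corank 2; j^3 = -p^3 is a perfect cube, so E-series; the 4-jet and mu = 6 give E_6.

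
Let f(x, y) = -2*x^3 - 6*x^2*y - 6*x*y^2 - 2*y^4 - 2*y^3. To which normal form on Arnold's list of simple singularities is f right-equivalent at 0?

E6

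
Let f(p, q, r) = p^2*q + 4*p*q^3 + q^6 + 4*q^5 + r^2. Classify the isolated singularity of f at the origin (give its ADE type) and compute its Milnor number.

Type D_7, Milnor number mu = 7.

The Hessian of f at 0 is [[0, 0, 0], [0, 0, 0], [0, 0, 2]] with rank 1, so corank 2. A Groebner basis of the Jacobian ideal J(f) in C{p,q,r} is {p^3, p^2*q + 2*p^2/3 + 4*p*q^2/3, p*q/2 + q^3, r}; counting standard monomials gives mu = 7. Corank 2; j^3 = p^2*q has shape L^2 M (L != M), so D-series; mu = 7 gives D_7.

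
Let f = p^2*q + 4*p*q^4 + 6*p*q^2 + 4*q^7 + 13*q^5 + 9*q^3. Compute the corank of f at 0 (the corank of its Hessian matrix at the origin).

2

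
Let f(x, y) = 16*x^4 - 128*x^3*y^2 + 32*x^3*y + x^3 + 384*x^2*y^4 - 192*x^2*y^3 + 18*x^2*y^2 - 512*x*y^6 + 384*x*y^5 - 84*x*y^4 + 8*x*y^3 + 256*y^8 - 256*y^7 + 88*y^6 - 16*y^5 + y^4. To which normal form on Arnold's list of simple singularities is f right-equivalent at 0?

The Hessian of f at 0 has rank 0. Corank 2; j^3 = x^3 is a perfect cube, so E-series; the 4-jet and mu = 6 give E_6.

E_{6}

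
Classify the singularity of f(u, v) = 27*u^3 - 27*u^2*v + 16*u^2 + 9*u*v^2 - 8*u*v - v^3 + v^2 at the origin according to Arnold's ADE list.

The Hessian of f at 0 is [[32, -8], [-8, 2]] with rank 1, so corank 1. A Groebner basis of the Jacobian ideal J(f) in C{u,v} is {v^2, u - v/4}; counting standard monomials gives mu = 2. Corank 1: A-series; mu = 2 gives A_2.

A_{2}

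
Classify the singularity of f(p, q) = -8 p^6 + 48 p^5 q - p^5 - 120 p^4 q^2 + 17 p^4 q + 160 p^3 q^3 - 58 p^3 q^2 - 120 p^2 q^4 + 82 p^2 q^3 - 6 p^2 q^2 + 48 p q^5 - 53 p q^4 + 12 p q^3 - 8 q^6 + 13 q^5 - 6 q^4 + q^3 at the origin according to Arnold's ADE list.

E_{8}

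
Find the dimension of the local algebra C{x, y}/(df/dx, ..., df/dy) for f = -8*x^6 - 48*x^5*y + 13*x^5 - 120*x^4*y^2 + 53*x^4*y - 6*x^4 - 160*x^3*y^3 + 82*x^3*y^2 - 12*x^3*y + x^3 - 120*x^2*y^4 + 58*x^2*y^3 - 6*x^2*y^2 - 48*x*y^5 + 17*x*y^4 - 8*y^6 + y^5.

8

The Hessian of f at 0 has rank 0. Corank 2; j^3 = x^3 is a perfect cube, so E-series; the 5-jet and mu = 8 give E_8.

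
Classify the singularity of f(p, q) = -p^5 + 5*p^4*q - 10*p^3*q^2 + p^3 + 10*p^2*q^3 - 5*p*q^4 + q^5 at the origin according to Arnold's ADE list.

E8

The Hessian of f at 0 has rank 0. Corank 2; j^3 = p^3 is a perfect cube, so E-series; the 5-jet and mu = 8 give E_8.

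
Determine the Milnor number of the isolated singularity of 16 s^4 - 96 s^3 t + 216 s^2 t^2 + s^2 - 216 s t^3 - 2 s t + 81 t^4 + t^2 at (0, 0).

3

The Hessian of f at 0 has rank 1. Corank 1: A-series; mu = 3 gives A_3.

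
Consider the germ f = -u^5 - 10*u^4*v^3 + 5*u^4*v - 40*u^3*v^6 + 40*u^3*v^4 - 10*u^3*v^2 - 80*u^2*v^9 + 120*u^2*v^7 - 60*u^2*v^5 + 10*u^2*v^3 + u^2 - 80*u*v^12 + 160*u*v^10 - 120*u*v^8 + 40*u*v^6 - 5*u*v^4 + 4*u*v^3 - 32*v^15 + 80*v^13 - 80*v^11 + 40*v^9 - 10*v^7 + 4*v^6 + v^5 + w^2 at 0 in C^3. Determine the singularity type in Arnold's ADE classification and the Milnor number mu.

The Hessian of f at 0 has rank 2. Corank 1: A-series; mu = 4 gives A_4.

Type A_4, Milnor number mu = 4.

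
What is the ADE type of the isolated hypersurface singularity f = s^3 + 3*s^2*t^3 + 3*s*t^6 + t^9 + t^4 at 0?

E_6

The Hessian of f at 0 has rank 0. Corank 2; j^3 = s^3 is a perfect cube, so E-series; the 4-jet and mu = 6 give E_6.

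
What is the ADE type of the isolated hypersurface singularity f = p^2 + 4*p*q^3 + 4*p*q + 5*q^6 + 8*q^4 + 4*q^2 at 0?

The Hessian of f at 0 is [[2, 4], [4, 8]] with rank 1, so corank 1. A Groebner basis of the Jacobian ideal J(f) in C{p,q} is {p*q^2 - p - 2*q, p/2 + q^3 + q, p^2 + 4*p*q + 4*q^2}; counting standard monomials gives mu = 5. Corank 1: A-series; mu = 5 gives A_5.

A_5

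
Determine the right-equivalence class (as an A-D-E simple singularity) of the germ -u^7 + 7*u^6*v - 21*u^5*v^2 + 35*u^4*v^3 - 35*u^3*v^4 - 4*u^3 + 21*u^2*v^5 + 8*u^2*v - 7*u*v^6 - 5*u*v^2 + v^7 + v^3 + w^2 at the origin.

D_{8}

The Hessian of f at 0 is [[0, 0, 0], [0, 0, 0], [0, 0, 2]] with rank 1, so corank 2. A Groebner basis of the Jacobian ideal J(f) in C{u,v,w} is {128*u*v/7 + v^6 - 64*v^2/7, u*v^2 - v^3/2, u^2 - 3*u*v/2 + v^2/2, w}; counting standard monomials gives mu = 8. Corank 2; j^3 = -(u - v)*(2*u - v)^2 has shape L^2 M (L != M), so D-series; mu = 8 gives D_8.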